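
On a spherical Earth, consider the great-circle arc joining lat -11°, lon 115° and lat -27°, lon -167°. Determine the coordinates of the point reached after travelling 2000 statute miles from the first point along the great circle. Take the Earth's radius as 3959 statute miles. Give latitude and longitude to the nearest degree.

Convert each endpoint to a unit vector on the sphere (x = cos φ cos λ, y = cos φ sin λ, z = sin φ).
The central angle between the endpoints is δ = arccos(p₁·p₂) ≈ 1.299 rad (74.4°). The total great-circle distance is δ·R ≈ 1.299 × 3959 ≈ 5143 mi, so the target fraction is f = 2000/5143 ≈ 0.389.
Interpolate at f ≈ 0.389 with slerp weights a = sin((1−f)δ)/sin δ ≈ 0.740, b = sin(fδ)/sin δ ≈ 0.502.
p = a·p₁ + b·p₂ ≈ (-0.743, 0.558, -0.369); φ = arcsin(p_z) ≈ -21.67°, λ = atan2(p_y, p_x) ≈ 143.11°.

≈ lat -22°, lon 143°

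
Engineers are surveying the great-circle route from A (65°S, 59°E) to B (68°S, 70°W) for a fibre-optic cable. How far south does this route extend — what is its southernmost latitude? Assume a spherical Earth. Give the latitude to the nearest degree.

The great circle lies in the plane with unit normal n̂ = (p₁ × p₂)/|p₁ × p₂|.
Here n̂_z ≈ -0.183; the vertex latitude is φ_max = arccos|n̂_z| ≈ 79.4°.
Check via Clairaut: cos φ_max = |cos φ₁| · sin C = cos(65.0°)·sin(154.3°) ≈ 0.183, again giving ≈ 79.4°.

≈ 79°S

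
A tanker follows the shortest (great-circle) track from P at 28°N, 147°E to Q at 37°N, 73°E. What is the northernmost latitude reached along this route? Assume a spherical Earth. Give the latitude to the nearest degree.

The great circle lies in the plane with unit normal n̂ = (p₁ × p₂)/|p₁ × p₂|.
Here n̂_z ≈ -0.771; the vertex latitude is φ_max = arccos|n̂_z| ≈ 39.5°.
Check via Clairaut: cos φ_max = |cos φ₁| · sin C = cos(28.0°)·sin(60.9°) ≈ 0.771, again giving ≈ 39.5°.

≈ 40°N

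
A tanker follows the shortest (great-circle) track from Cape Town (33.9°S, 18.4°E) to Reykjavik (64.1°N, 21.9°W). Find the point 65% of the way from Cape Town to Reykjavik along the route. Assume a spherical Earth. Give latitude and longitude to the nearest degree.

Convert each endpoint to a unit vector on the sphere (x = cos φ cos λ, y = cos φ sin λ, z = sin φ).
The central angle between the endpoints is δ = arccos(p₁·p₂) ≈ 1.798 rad (103.0°).
Interpolate at f = 0.65 with slerp weights a = sin((1−f)δ)/sin δ ≈ 0.604, b = sin(fδ)/sin δ ≈ 0.944.
p = a·p₁ + b·p₂ ≈ (0.859, 0.004, 0.513); φ = arcsin(p_z) ≈ 30.84°, λ = atan2(p_y, p_x) ≈ 0.29°.

≈ 31°N, 0°E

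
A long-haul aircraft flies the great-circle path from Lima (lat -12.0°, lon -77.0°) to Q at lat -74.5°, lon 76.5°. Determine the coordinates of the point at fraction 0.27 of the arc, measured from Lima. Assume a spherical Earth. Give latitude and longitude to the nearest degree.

≈ lat -37°, lon -73°

The haversine formula gives a central angle δ ≈ 1.604 rad (91.9°) between the endpoints.
Interpolate at f = 0.27 with slerp weights a = sin((1−f)δ)/sin δ ≈ 0.922, b = sin(fδ)/sin δ ≈ 0.420.
p = a·p₁ + b·p₂ ≈ (0.229, -0.769, -0.596); φ = arcsin(p_z) ≈ -36.61°, λ = atan2(p_y, p_x) ≈ -73.42°.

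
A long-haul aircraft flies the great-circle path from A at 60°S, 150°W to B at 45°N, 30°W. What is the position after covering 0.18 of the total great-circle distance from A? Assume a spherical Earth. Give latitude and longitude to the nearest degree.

≈ 50°S, 108°W

The haversine formula gives a central angle δ ≈ 2.480 rad (142.1°) between the endpoints.
Interpolate at f = 0.18 with slerp weights a = sin((1−f)δ)/sin δ ≈ 1.457, b = sin(fδ)/sin δ ≈ 0.703.
p = a·p₁ + b·p₂ ≈ (-0.200, -0.613, -0.764); φ = arcsin(p_z) ≈ -49.86°, λ = atan2(p_y, p_x) ≈ -108.10°.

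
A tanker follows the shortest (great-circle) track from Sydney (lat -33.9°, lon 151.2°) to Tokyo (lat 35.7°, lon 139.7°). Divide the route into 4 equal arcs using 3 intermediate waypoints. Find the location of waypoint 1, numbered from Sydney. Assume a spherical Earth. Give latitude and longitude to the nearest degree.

Convert each endpoint to a unit vector on the sphere (x = cos φ cos λ, y = cos φ sin λ, z = sin φ).
The central angle between the endpoints is δ = arccos(p₁·p₂) ≈ 1.229 rad (70.4°).
Interpolate at f = 1/4 with slerp weights a = sin((1−f)δ)/sin δ ≈ 0.846, b = sin(fδ)/sin δ ≈ 0.321.
p = a·p₁ + b·p₂ ≈ (-0.814, 0.507, -0.284); φ = arcsin(p_z) ≈ -16.52°, λ = atan2(p_y, p_x) ≈ 148.09°.

≈ lat -17°, lon 148°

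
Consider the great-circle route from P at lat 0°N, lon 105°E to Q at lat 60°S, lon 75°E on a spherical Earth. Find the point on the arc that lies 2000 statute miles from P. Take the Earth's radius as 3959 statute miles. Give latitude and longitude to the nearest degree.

≈ lat 28°S, lon 96°E

Write both endpoints as unit vectors p₁, p₂ with components (cos φ cos λ, cos φ sin λ, sin φ).
The central angle between the endpoints is δ = arccos(p₁·p₂) ≈ 1.123 rad (64.3°). The total great-circle distance is δ·R ≈ 1.123 × 3959 ≈ 4446 mi, so the target fraction is f = 2000/4446 ≈ 0.450.
Interpolate at f ≈ 0.450 with slerp weights a = sin((1−f)δ)/sin δ ≈ 0.643, b = sin(fδ)/sin δ ≈ 0.537.
p = a·p₁ + b·p₂ ≈ (-0.097, 0.880, -0.465); φ = arcsin(p_z) ≈ -27.71°, λ = atan2(p_y, p_x) ≈ 96.28°.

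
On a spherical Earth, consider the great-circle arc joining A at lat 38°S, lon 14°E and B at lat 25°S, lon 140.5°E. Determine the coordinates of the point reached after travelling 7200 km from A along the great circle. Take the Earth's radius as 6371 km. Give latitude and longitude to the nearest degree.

≈ lat 48°S, lon 107°E

Convert each endpoint to a unit vector on the sphere (x = cos φ cos λ, y = cos φ sin λ, z = sin φ).
The central angle between the endpoints is δ = arccos(p₁·p₂) ≈ 1.736 rad (99.5°). The total great-circle distance is δ·R ≈ 1.736 × 6371 ≈ 11061 km, so the target fraction is f = 7200/11061 ≈ 0.651.
Interpolate at f ≈ 0.651 with slerp weights a = sin((1−f)δ)/sin δ ≈ 0.578, b = sin(fδ)/sin δ ≈ 0.917.
p = a·p₁ + b·p₂ ≈ (-0.200, 0.639, -0.743); φ = arcsin(p_z) ≈ -47.99°, λ = atan2(p_y, p_x) ≈ 107.36°.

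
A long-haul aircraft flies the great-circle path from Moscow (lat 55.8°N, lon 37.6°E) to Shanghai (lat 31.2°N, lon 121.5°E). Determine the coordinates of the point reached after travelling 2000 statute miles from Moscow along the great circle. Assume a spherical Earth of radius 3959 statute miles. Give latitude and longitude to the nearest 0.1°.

The haversine formula gives a central angle δ ≈ 1.071 rad (61.3°) between the endpoints. The total great-circle distance is δ·R ≈ 1.071 × 3959 ≈ 4239 mi, so the target fraction is f = 2000/4239 ≈ 0.472.
Interpolate at f ≈ 0.472 with slerp weights a = sin((1−f)δ)/sin δ ≈ 0.611, b = sin(fδ)/sin δ ≈ 0.552.
p = a·p₁ + b·p₂ ≈ (0.025, 0.612, 0.791); φ = arcsin(p_z) ≈ 52.25°, λ = atan2(p_y, p_x) ≈ 87.62°.

≈ lat 52.3°N, lon 87.6°E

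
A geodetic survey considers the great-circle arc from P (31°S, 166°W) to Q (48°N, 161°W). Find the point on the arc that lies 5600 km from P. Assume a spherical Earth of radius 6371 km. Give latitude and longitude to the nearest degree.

From cos δ = sin φ₁ sin φ₂ + cos φ₁ cos φ₂ cos Δλ, the central angle is δ ≈ 1.381 rad (79.1°). The total great-circle distance is δ·R ≈ 1.381 × 6371 ≈ 8799 km, so the target fraction is f = 5600/8799 ≈ 0.636.
Interpolate at f ≈ 0.636 with slerp weights a = sin((1−f)δ)/sin δ ≈ 0.490, b = sin(fδ)/sin δ ≈ 0.784.
p = a·p₁ + b·p₂ ≈ (-0.904, -0.272, 0.330); φ = arcsin(p_z) ≈ 19.29°, λ = atan2(p_y, p_x) ≈ -163.22°.

≈ (19°N, 163°W)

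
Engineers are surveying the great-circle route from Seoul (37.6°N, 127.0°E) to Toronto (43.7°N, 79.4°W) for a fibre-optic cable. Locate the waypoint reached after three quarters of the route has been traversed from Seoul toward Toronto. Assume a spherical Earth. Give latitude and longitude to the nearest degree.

Convert each endpoint to a unit vector on the sphere (x = cos φ cos λ, y = cos φ sin λ, z = sin φ).
The central angle between the endpoints is δ = arccos(p₁·p₂) ≈ 1.662 rad (95.3°).
Interpolate at f = 3/4 with slerp weights a = sin((1−f)δ)/sin δ ≈ 0.405, b = sin(fδ)/sin δ ≈ 0.952.
p = a·p₁ + b·p₂ ≈ (-0.067, -0.420, 0.905); φ = arcsin(p_z) ≈ 64.84°, λ = atan2(p_y, p_x) ≈ -99.03°.

≈ 65°N, 99°W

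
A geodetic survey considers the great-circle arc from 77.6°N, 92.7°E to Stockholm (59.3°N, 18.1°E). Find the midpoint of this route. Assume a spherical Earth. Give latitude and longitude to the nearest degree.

The haversine formula gives a central angle δ ≈ 0.518 rad (29.7°) between the endpoints.
Interpolate at f = 1/2 with slerp weights a = sin((1−f)δ)/sin δ ≈ 0.517, b = sin(fδ)/sin δ ≈ 0.517.
p = a·p₁ + b·p₂ ≈ (0.246, 0.193, 0.950); φ = arcsin(p_z) ≈ 71.79°, λ = atan2(p_y, p_x) ≈ 38.14°.

≈ 72°N, 38°E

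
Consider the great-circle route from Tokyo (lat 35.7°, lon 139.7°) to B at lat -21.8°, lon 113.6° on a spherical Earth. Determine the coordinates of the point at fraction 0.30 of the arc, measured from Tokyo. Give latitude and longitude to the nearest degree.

≈ lat 19°, lon 131°

From cos δ = sin φ₁ sin φ₂ + cos φ₁ cos φ₂ cos Δλ, the central angle is δ ≈ 1.092 rad (62.6°).
Interpolate at f = 0.30 with slerp weights a = sin((1−f)δ)/sin δ ≈ 0.780, b = sin(fδ)/sin δ ≈ 0.363.
p = a·p₁ + b·p₂ ≈ (-0.618, 0.718, 0.320); φ = arcsin(p_z) ≈ 18.69°, λ = atan2(p_y, p_x) ≈ 130.70°.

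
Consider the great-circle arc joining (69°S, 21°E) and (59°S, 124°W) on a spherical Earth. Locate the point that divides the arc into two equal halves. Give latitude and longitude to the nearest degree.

≈ (80°S, 81°W)

Convert each endpoint to a unit vector on the sphere (x = cos φ cos λ, y = cos φ sin λ, z = sin φ).
The central angle between the endpoints is δ = arccos(p₁·p₂) ≈ 0.864 rad (49.5°).
Interpolate at f = 1/2 with slerp weights a = sin((1−f)δ)/sin δ ≈ 0.551, b = sin(fδ)/sin δ ≈ 0.551.
p = a·p₁ + b·p₂ ≈ (0.026, -0.164, -0.986); φ = arcsin(p_z) ≈ -80.42°, λ = atan2(p_y, p_x) ≈ -81.14°.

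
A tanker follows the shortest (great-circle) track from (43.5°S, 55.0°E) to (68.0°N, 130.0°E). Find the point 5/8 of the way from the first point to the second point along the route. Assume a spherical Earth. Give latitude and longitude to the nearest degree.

≈ (30°N, 85°E)

Write both endpoints as unit vectors p₁, p₂ with components (cos φ cos λ, cos φ sin λ, sin φ).
The central angle between the endpoints is δ = arccos(p₁·p₂) ≈ 2.175 rad (124.6°).
Interpolate at f = 5/8 with slerp weights a = sin((1−f)δ)/sin δ ≈ 0.885, b = sin(fδ)/sin δ ≈ 1.188.
p = a·p₁ + b·p₂ ≈ (0.082, 0.866, 0.492); φ = arcsin(p_z) ≈ 29.50°, λ = atan2(p_y, p_x) ≈ 84.59°.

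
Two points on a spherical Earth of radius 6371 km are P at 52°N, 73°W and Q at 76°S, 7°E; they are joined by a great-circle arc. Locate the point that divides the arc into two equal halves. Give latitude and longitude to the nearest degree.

The haversine formula gives a central angle δ ≈ 2.402 rad (137.6°) between the endpoints.
Interpolate at f = 1/2 with slerp weights a = sin((1−f)δ)/sin δ ≈ 1.383, b = sin(fδ)/sin δ ≈ 1.383.
p = a·p₁ + b·p₂ ≈ (0.581, -0.774, -0.252); φ = arcsin(p_z) ≈ -14.61°, λ = atan2(p_y, p_x) ≈ -53.09°.

≈ 15°S, 53°W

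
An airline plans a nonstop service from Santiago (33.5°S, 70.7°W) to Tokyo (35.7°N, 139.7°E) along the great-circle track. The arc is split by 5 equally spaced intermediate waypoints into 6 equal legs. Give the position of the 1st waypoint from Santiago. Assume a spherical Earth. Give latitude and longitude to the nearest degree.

From cos δ = sin φ₁ sin φ₂ + cos φ₁ cos φ₂ cos Δλ, the central angle is δ ≈ 2.705 rad (155.0°).
Interpolate at f = 1/6 with slerp weights a = sin((1−f)δ)/sin δ ≈ 1.834, b = sin(fδ)/sin δ ≈ 1.030.
p = a·p₁ + b·p₂ ≈ (-0.133, -0.902, -0.411); φ = arcsin(p_z) ≈ -24.26°, λ = atan2(p_y, p_x) ≈ -98.37°.

≈ 24°S, 98°W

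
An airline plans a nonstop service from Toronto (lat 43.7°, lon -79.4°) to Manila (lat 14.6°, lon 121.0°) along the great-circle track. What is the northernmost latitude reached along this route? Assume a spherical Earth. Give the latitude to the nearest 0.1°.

The great circle lies in the plane with unit normal n̂ = (p₁ × p₂)/|p₁ × p₂|.
Here n̂_z ≈ -0.278; the vertex latitude is φ_max = arccos|n̂_z| ≈ 73.8°.
Check via Clairaut: cos φ_max = |cos φ₁| · sin C = cos(43.7°)·sin(22.6°) ≈ 0.278, again giving ≈ 73.8°.

≈ 73.8°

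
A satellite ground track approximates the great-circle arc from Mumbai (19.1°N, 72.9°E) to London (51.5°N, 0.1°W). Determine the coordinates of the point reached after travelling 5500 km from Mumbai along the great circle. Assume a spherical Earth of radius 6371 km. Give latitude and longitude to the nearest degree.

Convert each endpoint to a unit vector on the sphere (x = cos φ cos λ, y = cos φ sin λ, z = sin φ).
The central angle between the endpoints is δ = arccos(p₁·p₂) ≈ 1.128 rad (64.7°). The total great-circle distance is δ·R ≈ 1.128 × 6371 ≈ 7189 km, so the target fraction is f = 5500/7189 ≈ 0.765.
Interpolate at f ≈ 0.765 with slerp weights a = sin((1−f)δ)/sin δ ≈ 0.290, b = sin(fδ)/sin δ ≈ 0.841.
p = a·p₁ + b·p₂ ≈ (0.604, 0.261, 0.753); φ = arcsin(p_z) ≈ 48.85°, λ = atan2(p_y, p_x) ≈ 23.37°.

≈ (49°N, 23°E)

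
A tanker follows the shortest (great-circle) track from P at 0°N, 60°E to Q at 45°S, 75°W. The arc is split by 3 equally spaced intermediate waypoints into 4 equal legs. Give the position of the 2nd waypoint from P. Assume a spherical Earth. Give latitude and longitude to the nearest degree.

Write both endpoints as unit vectors p₁, p₂ with components (cos φ cos λ, cos φ sin λ, sin φ).
The central angle between the endpoints is δ = arccos(p₁·p₂) ≈ 2.094 rad (120.0°).
Interpolate at f = 2/4 with slerp weights a = sin((1−f)δ)/sin δ ≈ 1.000, b = sin(fδ)/sin δ ≈ 1.000.
p = a·p₁ + b·p₂ ≈ (0.683, 0.183, -0.707); φ = arcsin(p_z) ≈ -45.00°, λ = atan2(p_y, p_x) ≈ 15.00°.

≈ 45°S, 15°E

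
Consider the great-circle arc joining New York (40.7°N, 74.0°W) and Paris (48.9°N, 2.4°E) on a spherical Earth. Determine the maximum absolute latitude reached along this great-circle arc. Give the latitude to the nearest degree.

≈ 52°N

The great circle lies in the plane with unit normal n̂ = (p₁ × p₂)/|p₁ × p₂|.
Here n̂_z ≈ +0.610; the vertex latitude is φ_max = arccos|n̂_z| ≈ 52.4°.
Check via Clairaut: cos φ_max = |cos φ₁| · sin C = cos(40.7°)·sin(53.6°) ≈ 0.610, again giving ≈ 52.4°.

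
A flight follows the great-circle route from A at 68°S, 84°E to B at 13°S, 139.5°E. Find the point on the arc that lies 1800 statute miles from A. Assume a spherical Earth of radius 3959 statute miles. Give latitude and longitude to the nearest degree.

≈ 49°S, 120°E

The haversine formula gives a central angle δ ≈ 1.143 rad (65.5°) between the endpoints. The total great-circle distance is δ·R ≈ 1.143 × 3959 ≈ 4523 mi, so the target fraction is f = 1800/4523 ≈ 0.398.
Interpolate at f ≈ 0.398 with slerp weights a = sin((1−f)δ)/sin δ ≈ 0.698, b = sin(fδ)/sin δ ≈ 0.483.
p = a·p₁ + b·p₂ ≈ (-0.330, 0.566, -0.756); φ = arcsin(p_z) ≈ -49.09°, λ = atan2(p_y, p_x) ≈ 120.29°.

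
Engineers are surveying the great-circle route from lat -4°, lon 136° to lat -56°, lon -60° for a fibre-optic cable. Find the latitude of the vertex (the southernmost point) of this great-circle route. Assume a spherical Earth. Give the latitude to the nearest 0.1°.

The great circle lies in the plane with unit normal n̂ = (p₁ × p₂)/|p₁ × p₂|.
Here n̂_z ≈ +0.175; the vertex latitude is φ_max = arccos|n̂_z| ≈ 79.9°.
Check via Clairaut: cos φ_max = |cos φ₁| · sin C = cos(4.0°)·sin(169.9°) ≈ 0.175, again giving ≈ 79.9°.

≈ -79.9°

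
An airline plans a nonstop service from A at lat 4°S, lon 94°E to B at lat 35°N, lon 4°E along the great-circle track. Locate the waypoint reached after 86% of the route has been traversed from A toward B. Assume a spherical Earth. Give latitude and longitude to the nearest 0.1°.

≈ lat 33.3°N, lon 19.5°E

Write both endpoints as unit vectors p₁, p₂ with components (cos φ cos λ, cos φ sin λ, sin φ).
The central angle between the endpoints is δ = arccos(p₁·p₂) ≈ 1.611 rad (92.3°).
Interpolate at f = 0.86 with slerp weights a = sin((1−f)δ)/sin δ ≈ 0.224, b = sin(fδ)/sin δ ≈ 0.984.
p = a·p₁ + b·p₂ ≈ (0.788, 0.279, 0.549); φ = arcsin(p_z) ≈ 33.27°, λ = atan2(p_y, p_x) ≈ 19.49°.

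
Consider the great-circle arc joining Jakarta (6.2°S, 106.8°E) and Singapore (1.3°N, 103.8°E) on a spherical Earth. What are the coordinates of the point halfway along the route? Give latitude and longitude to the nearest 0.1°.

From cos δ = sin φ₁ sin φ₂ + cos φ₁ cos φ₂ cos Δλ, the central angle is δ ≈ 0.141 rad (8.1°).
Interpolate at f = 1/2 with slerp weights a = sin((1−f)δ)/sin δ ≈ 0.501, b = sin(fδ)/sin δ ≈ 0.501.
p = a·p₁ + b·p₂ ≈ (-0.264, 0.964, -0.043); φ = arcsin(p_z) ≈ -2.45°, λ = atan2(p_y, p_x) ≈ 105.30°.

≈ 2.5°S, 105.3°E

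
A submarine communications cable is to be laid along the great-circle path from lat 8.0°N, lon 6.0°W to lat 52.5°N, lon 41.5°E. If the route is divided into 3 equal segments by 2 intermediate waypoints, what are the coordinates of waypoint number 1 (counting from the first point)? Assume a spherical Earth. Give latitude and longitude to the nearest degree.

≈ lat 24°N, lon 5°E

Write both endpoints as unit vectors p₁, p₂ with components (cos φ cos λ, cos φ sin λ, sin φ).
The central angle between the endpoints is δ = arccos(p₁·p₂) ≈ 1.027 rad (58.8°).
Interpolate at f = 1/3 with slerp weights a = sin((1−f)δ)/sin δ ≈ 0.739, b = sin(fδ)/sin δ ≈ 0.392.
p = a·p₁ + b·p₂ ≈ (0.907, 0.082, 0.414); φ = arcsin(p_z) ≈ 24.46°, λ = atan2(p_y, p_x) ≈ 5.15°.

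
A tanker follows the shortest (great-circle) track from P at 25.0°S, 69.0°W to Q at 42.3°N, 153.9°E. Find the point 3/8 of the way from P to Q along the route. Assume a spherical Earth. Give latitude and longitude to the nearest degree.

≈ 10°N, 109°W

Write both endpoints as unit vectors p₁, p₂ with components (cos φ cos λ, cos φ sin λ, sin φ).
The central angle between the endpoints is δ = arccos(p₁·p₂) ≈ 2.458 rad (140.8°).
Interpolate at f = 3/8 with slerp weights a = sin((1−f)δ)/sin δ ≈ 1.583, b = sin(fδ)/sin δ ≈ 1.262.
p = a·p₁ + b·p₂ ≈ (-0.324, -0.929, 0.180); φ = arcsin(p_z) ≈ 10.39°, λ = atan2(p_y, p_x) ≈ -109.23°.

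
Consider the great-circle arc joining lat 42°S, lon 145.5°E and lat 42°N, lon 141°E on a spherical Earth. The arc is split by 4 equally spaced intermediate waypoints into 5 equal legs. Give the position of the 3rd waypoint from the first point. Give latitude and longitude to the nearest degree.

Write both endpoints as unit vectors p₁, p₂ with components (cos φ cos λ, cos φ sin λ, sin φ).
The central angle between the endpoints is δ = arccos(p₁·p₂) ≈ 1.468 rad (84.1°).
Interpolate at f = 3/5 with slerp weights a = sin((1−f)δ)/sin δ ≈ 0.557, b = sin(fδ)/sin δ ≈ 0.775.
p = a·p₁ + b·p₂ ≈ (-0.789, 0.597, 0.146); φ = arcsin(p_z) ≈ 8.40°, λ = atan2(p_y, p_x) ≈ 142.88°.

≈ lat 8°N, lon 143°E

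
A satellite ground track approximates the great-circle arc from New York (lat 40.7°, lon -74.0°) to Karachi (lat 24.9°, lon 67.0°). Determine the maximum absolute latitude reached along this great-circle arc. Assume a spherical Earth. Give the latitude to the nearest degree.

≈ 63°

The great circle lies in the plane with unit normal n̂ = (p₁ × p₂)/|p₁ × p₂|.
Here n̂_z ≈ +0.448; the vertex latitude is φ_max = arccos|n̂_z| ≈ 63.4°.
Check via Clairaut: cos φ_max = |cos φ₁| · sin C = cos(40.7°)·sin(36.2°) ≈ 0.448, again giving ≈ 63.4°.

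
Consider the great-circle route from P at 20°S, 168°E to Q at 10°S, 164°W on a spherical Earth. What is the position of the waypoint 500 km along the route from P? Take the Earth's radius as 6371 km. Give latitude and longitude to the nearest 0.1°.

≈ 18.7°S, 172.6°E

Write both endpoints as unit vectors p₁, p₂ with components (cos φ cos λ, cos φ sin λ, sin φ).
The central angle between the endpoints is δ = arccos(p₁·p₂) ≈ 0.502 rad (28.8°). The total great-circle distance is δ·R ≈ 0.502 × 6371 ≈ 3200 km, so the target fraction is f = 500/3200 ≈ 0.156.
Interpolate at f ≈ 0.156 with slerp weights a = sin((1−f)δ)/sin δ ≈ 0.854, b = sin(fδ)/sin δ ≈ 0.163.
p = a·p₁ + b·p₂ ≈ (-0.939, 0.123, -0.320); φ = arcsin(p_z) ≈ -18.69°, λ = atan2(p_y, p_x) ≈ 172.56°.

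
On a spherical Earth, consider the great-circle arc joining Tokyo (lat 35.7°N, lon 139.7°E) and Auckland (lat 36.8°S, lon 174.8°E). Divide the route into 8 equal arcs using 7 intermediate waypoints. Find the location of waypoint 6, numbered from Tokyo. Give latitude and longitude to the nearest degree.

≈ lat 19°S, lon 165°E

Convert each endpoint to a unit vector on the sphere (x = cos φ cos λ, y = cos φ sin λ, z = sin φ).
The central angle between the endpoints is δ = arccos(p₁·p₂) ≈ 1.387 rad (79.5°).
Interpolate at f = 6/8 with slerp weights a = sin((1−f)δ)/sin δ ≈ 0.346, b = sin(fδ)/sin δ ≈ 0.877.
p = a·p₁ + b·p₂ ≈ (-0.914, 0.245, -0.324); φ = arcsin(p_z) ≈ -18.89°, λ = atan2(p_y, p_x) ≈ 164.98°.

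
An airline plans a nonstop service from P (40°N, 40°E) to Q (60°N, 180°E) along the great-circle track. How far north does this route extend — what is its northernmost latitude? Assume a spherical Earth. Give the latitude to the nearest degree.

≈ 75°N

The great circle lies in the plane with unit normal n̂ = (p₁ × p₂)/|p₁ × p₂|.
Here n̂_z ≈ +0.255; the vertex latitude is φ_max = arccos|n̂_z| ≈ 75.2°.
Check via Clairaut: cos φ_max = |cos φ₁| · sin C = cos(40.0°)·sin(19.5°) ≈ 0.255, again giving ≈ 75.2°.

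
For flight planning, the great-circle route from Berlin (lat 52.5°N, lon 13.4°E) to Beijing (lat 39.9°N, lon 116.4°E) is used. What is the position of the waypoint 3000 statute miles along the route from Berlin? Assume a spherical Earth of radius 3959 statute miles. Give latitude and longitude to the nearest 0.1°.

Convert each endpoint to a unit vector on the sphere (x = cos φ cos λ, y = cos φ sin λ, z = sin φ).
The central angle between the endpoints is δ = arccos(p₁·p₂) ≈ 1.155 rad (66.2°). The total great-circle distance is δ·R ≈ 1.155 × 3959 ≈ 4573 mi, so the target fraction is f = 3000/4573 ≈ 0.656.
Interpolate at f ≈ 0.656 with slerp weights a = sin((1−f)δ)/sin δ ≈ 0.423, b = sin(fδ)/sin δ ≈ 0.751.
p = a·p₁ + b·p₂ ≈ (-0.006, 0.576, 0.817); φ = arcsin(p_z) ≈ 54.83°, λ = atan2(p_y, p_x) ≈ 90.58°.

≈ lat 54.8°N, lon 90.6°E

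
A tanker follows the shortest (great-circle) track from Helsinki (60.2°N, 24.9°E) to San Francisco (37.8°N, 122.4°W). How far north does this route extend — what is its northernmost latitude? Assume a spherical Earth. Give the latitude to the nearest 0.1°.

≈ 77.5°N

The great circle lies in the plane with unit normal n̂ = (p₁ × p₂)/|p₁ × p₂|.
Here n̂_z ≈ -0.217; the vertex latitude is φ_max = arccos|n̂_z| ≈ 77.5°.
Check via Clairaut: cos φ_max = |cos φ₁| · sin C = cos(60.2°)·sin(25.8°) ≈ 0.217, again giving ≈ 77.5°.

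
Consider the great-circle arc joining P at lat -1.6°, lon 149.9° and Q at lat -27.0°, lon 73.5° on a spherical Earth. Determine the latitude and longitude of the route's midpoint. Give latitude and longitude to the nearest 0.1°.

Write both endpoints as unit vectors p₁, p₂ with components (cos φ cos λ, cos φ sin λ, sin φ).
The central angle between the endpoints is δ = arccos(p₁·p₂) ≈ 1.347 rad (77.2°).
Interpolate at f = 1/2 with slerp weights a = sin((1−f)δ)/sin δ ≈ 0.640, b = sin(fδ)/sin δ ≈ 0.640.
p = a·p₁ + b·p₂ ≈ (-0.391, 0.867, -0.308); φ = arcsin(p_z) ≈ -17.95°, λ = atan2(p_y, p_x) ≈ 114.29°.

≈ lat -18.0°, lon 114.3°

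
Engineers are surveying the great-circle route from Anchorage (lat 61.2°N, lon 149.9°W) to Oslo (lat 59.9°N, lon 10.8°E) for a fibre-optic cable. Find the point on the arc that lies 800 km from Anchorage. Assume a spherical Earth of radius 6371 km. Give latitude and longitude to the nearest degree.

From cos δ = sin φ₁ sin φ₂ + cos φ₁ cos φ₂ cos Δλ, the central angle is δ ≈ 1.012 rad (58.0°). The total great-circle distance is δ·R ≈ 1.012 × 6371 ≈ 6448 km, so the target fraction is f = 800/6448 ≈ 0.124.
Interpolate at f ≈ 0.124 with slerp weights a = sin((1−f)δ)/sin δ ≈ 0.914, b = sin(fδ)/sin δ ≈ 0.148.
p = a·p₁ + b·p₂ ≈ (-0.308, -0.207, 0.929); φ = arcsin(p_z) ≈ 68.21°, λ = atan2(p_y, p_x) ≈ -146.12°.

≈ lat 68°N, lon 146°W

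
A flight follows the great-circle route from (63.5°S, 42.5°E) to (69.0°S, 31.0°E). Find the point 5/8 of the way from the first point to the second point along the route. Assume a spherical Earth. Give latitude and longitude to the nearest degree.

≈ (67°S, 36°E)

The haversine formula gives a central angle δ ≈ 0.125 rad (7.2°) between the endpoints.
Interpolate at f = 5/8 with slerp weights a = sin((1−f)δ)/sin δ ≈ 0.376, b = sin(fδ)/sin δ ≈ 0.626.
p = a·p₁ + b·p₂ ≈ (0.316, 0.229, -0.921); φ = arcsin(p_z) ≈ -67.04°, λ = atan2(p_y, p_x) ≈ 35.92°.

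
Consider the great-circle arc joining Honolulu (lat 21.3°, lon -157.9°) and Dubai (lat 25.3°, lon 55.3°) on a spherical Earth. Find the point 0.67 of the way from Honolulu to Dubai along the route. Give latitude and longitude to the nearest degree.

≈ lat 52°, lon 96°

The haversine formula gives a central angle δ ≈ 2.153 rad (123.3°) between the endpoints.
Interpolate at f = 0.67 with slerp weights a = sin((1−f)δ)/sin δ ≈ 0.781, b = sin(fδ)/sin δ ≈ 1.187.
p = a·p₁ + b·p₂ ≈ (-0.063, 0.609, 0.791); φ = arcsin(p_z) ≈ 52.27°, λ = atan2(p_y, p_x) ≈ 95.89°.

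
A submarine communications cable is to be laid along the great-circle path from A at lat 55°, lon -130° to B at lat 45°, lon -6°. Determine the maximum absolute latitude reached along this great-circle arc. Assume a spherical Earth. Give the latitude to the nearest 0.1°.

The great circle lies in the plane with unit normal n̂ = (p₁ × p₂)/|p₁ × p₂|.
Here n̂_z ≈ +0.359; the vertex latitude is φ_max = arccos|n̂_z| ≈ 68.9°.
Check via Clairaut: cos φ_max = |cos φ₁| · sin C = cos(55.0°)·sin(38.8°) ≈ 0.359, again giving ≈ 68.9°.

≈ 68.9°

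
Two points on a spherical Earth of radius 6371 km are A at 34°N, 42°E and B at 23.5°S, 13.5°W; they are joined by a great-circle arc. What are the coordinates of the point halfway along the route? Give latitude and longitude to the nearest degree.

≈ 6°N, 13°E

From cos δ = sin φ₁ sin φ₂ + cos φ₁ cos φ₂ cos Δλ, the central angle is δ ≈ 1.362 rad (78.0°).
Interpolate at f = 1/2 with slerp weights a = sin((1−f)δ)/sin δ ≈ 0.643, b = sin(fδ)/sin δ ≈ 0.643.
p = a·p₁ + b·p₂ ≈ (0.970, 0.219, 0.103); φ = arcsin(p_z) ≈ 5.93°, λ = atan2(p_y, p_x) ≈ 12.73°.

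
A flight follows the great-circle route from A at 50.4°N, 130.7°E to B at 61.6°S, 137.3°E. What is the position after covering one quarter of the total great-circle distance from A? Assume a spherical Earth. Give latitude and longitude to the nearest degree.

≈ 22°N, 132°E

From cos δ = sin φ₁ sin φ₂ + cos φ₁ cos φ₂ cos Δλ, the central angle is δ ≈ 1.957 rad (112.1°).
Interpolate at f = 1/4 with slerp weights a = sin((1−f)δ)/sin δ ≈ 1.074, b = sin(fδ)/sin δ ≈ 0.507.
p = a·p₁ + b·p₂ ≈ (-0.624, 0.683, 0.381); φ = arcsin(p_z) ≈ 22.40°, λ = atan2(p_y, p_x) ≈ 132.42°.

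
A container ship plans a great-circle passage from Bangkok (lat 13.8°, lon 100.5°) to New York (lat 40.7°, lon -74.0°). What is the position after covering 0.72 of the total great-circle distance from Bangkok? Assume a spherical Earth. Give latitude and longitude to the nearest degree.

≈ lat 75°, lon -59°

Convert each endpoint to a unit vector on the sphere (x = cos φ cos λ, y = cos φ sin λ, z = sin φ).
The central angle between the endpoints is δ = arccos(p₁·p₂) ≈ 2.186 rad (125.3°).
Interpolate at f = 0.72 with slerp weights a = sin((1−f)δ)/sin δ ≈ 0.704, b = sin(fδ)/sin δ ≈ 1.225.
p = a·p₁ + b·p₂ ≈ (0.131, -0.221, 0.966); φ = arcsin(p_z) ≈ 75.13°, λ = atan2(p_y, p_x) ≈ -59.22°.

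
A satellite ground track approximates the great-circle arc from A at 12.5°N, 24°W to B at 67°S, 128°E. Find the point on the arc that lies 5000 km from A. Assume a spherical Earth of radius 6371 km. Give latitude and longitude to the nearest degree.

The haversine formula gives a central angle δ ≈ 2.137 rad (122.4°) between the endpoints. The total great-circle distance is δ·R ≈ 2.137 × 6371 ≈ 13612 km, so the target fraction is f = 5000/13612 ≈ 0.367.
Interpolate at f ≈ 0.367 with slerp weights a = sin((1−f)δ)/sin δ ≈ 1.156, b = sin(fδ)/sin δ ≈ 0.837.
p = a·p₁ + b·p₂ ≈ (0.830, -0.201, -0.520); φ = arcsin(p_z) ≈ -31.35°, λ = atan2(p_y, p_x) ≈ -13.64°.

≈ 31°S, 14°W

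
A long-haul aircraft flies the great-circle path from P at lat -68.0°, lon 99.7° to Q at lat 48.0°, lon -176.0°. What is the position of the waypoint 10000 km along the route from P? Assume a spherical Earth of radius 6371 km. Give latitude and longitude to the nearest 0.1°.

≈ lat 9.7°, lon 164.3°

From cos δ = sin φ₁ sin φ₂ + cos φ₁ cos φ₂ cos Δλ, the central angle is δ ≈ 2.297 rad (131.6°). The total great-circle distance is δ·R ≈ 2.297 × 6371 ≈ 14635 km, so the target fraction is f = 10000/14635 ≈ 0.683.
Interpolate at f ≈ 0.683 with slerp weights a = sin((1−f)δ)/sin δ ≈ 0.890, b = sin(fδ)/sin δ ≈ 1.338.
p = a·p₁ + b·p₂ ≈ (-0.949, 0.266, 0.169); φ = arcsin(p_z) ≈ 9.75°, λ = atan2(p_y, p_x) ≈ 164.34°.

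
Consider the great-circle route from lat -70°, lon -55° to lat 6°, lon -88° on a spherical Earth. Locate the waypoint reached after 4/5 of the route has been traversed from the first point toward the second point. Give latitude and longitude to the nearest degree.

≈ lat -10°, lon -85°

Convert each endpoint to a unit vector on the sphere (x = cos φ cos λ, y = cos φ sin λ, z = sin φ).
The central angle between the endpoints is δ = arccos(p₁·p₂) ≈ 1.383 rad (79.2°).
Interpolate at f = 4/5 with slerp weights a = sin((1−f)δ)/sin δ ≈ 0.278, b = sin(fδ)/sin δ ≈ 0.910.
p = a·p₁ + b·p₂ ≈ (0.086, -0.982, -0.166); φ = arcsin(p_z) ≈ -9.56°, λ = atan2(p_y, p_x) ≈ -84.99°.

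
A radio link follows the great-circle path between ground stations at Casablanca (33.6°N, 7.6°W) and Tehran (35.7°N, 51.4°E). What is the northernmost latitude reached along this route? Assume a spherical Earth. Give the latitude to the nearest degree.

≈ 39°N

The great circle lies in the plane with unit normal n̂ = (p₁ × p₂)/|p₁ × p₂|.
Here n̂_z ≈ +0.782; the vertex latitude is φ_max = arccos|n̂_z| ≈ 38.5°.
Check via Clairaut: cos φ_max = |cos φ₁| · sin C = cos(33.6°)·sin(69.9°) ≈ 0.782, again giving ≈ 38.5°.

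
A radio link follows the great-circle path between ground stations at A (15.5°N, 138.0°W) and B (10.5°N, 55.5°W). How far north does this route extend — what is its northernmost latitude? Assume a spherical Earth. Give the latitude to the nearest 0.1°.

≈ 17.5°N

The great circle lies in the plane with unit normal n̂ = (p₁ × p₂)/|p₁ × p₂|.
Here n̂_z ≈ +0.954; the vertex latitude is φ_max = arccos|n̂_z| ≈ 17.5°.
Check via Clairaut: cos φ_max = |cos φ₁| · sin C = cos(15.5°)·sin(81.8°) ≈ 0.954, again giving ≈ 17.5°.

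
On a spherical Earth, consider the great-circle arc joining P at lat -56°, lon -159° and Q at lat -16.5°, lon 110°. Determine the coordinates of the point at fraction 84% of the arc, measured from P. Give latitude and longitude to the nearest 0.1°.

≈ lat -26.4°, lon 117.9°

Convert each endpoint to a unit vector on the sphere (x = cos φ cos λ, y = cos φ sin λ, z = sin φ).
The central angle between the endpoints is δ = arccos(p₁·p₂) ≈ 1.343 rad (76.9°).
Interpolate at f = 0.84 with slerp weights a = sin((1−f)δ)/sin δ ≈ 0.219, b = sin(fδ)/sin δ ≈ 0.928.
p = a·p₁ + b·p₂ ≈ (-0.418, 0.792, -0.445); φ = arcsin(p_z) ≈ -26.42°, λ = atan2(p_y, p_x) ≈ 117.85°.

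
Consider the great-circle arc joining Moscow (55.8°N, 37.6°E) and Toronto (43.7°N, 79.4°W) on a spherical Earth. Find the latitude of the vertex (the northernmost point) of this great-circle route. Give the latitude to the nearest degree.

≈ 67°N

The great circle lies in the plane with unit normal n̂ = (p₁ × p₂)/|p₁ × p₂|.
Here n̂_z ≈ -0.393; the vertex latitude is φ_max = arccos|n̂_z| ≈ 66.9°.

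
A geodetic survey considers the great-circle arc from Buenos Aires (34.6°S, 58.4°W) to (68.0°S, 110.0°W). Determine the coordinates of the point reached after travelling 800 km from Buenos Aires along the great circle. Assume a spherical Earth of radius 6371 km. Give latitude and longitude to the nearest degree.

Write both endpoints as unit vectors p₁, p₂ with components (cos φ cos λ, cos φ sin λ, sin φ).
The central angle between the endpoints is δ = arccos(p₁·p₂) ≈ 0.770 rad (44.1°). The total great-circle distance is δ·R ≈ 0.770 × 6371 ≈ 4905 km, so the target fraction is f = 800/4905 ≈ 0.163.
Interpolate at f ≈ 0.163 with slerp weights a = sin((1−f)δ)/sin δ ≈ 0.863, b = sin(fδ)/sin δ ≈ 0.180.
p = a·p₁ + b·p₂ ≈ (0.349, -0.668, -0.657); φ = arcsin(p_z) ≈ -41.06°, λ = atan2(p_y, p_x) ≈ -62.42°.

≈ (41°S, 62°W)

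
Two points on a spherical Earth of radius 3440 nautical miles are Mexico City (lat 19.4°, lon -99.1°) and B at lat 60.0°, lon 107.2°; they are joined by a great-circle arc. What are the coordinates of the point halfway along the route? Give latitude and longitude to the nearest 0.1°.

Convert each endpoint to a unit vector on the sphere (x = cos φ cos λ, y = cos φ sin λ, z = sin φ).
The central angle between the endpoints is δ = arccos(p₁·p₂) ≈ 1.706 rad (97.8°).
Interpolate at f = 1/2 with slerp weights a = sin((1−f)δ)/sin δ ≈ 0.760, b = sin(fδ)/sin δ ≈ 0.760.
p = a·p₁ + b·p₂ ≈ (-0.226, -0.345, 0.911); φ = arcsin(p_z) ≈ 65.65°, λ = atan2(p_y, p_x) ≈ -123.21°.

≈ lat 65.6°, lon -123.2°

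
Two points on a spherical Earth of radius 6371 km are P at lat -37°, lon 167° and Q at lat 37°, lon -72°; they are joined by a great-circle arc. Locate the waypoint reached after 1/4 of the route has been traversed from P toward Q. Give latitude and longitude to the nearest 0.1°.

Convert each endpoint to a unit vector on the sphere (x = cos φ cos λ, y = cos φ sin λ, z = sin φ).
The central angle between the endpoints is δ = arccos(p₁·p₂) ≈ 2.333 rad (133.7°).
Interpolate at f = 1/4 with slerp weights a = sin((1−f)δ)/sin δ ≈ 1.361, b = sin(fδ)/sin δ ≈ 0.762.
p = a·p₁ + b·p₂ ≈ (-0.871, -0.334, -0.361); φ = arcsin(p_z) ≈ -21.13°, λ = atan2(p_y, p_x) ≈ -159.01°.

≈ lat -21.1°, lon -159.0°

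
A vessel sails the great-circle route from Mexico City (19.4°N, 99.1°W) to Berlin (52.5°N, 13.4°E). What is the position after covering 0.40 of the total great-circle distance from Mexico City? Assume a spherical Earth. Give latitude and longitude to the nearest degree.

Convert each endpoint to a unit vector on the sphere (x = cos φ cos λ, y = cos φ sin λ, z = sin φ).
The central angle between the endpoints is δ = arccos(p₁·p₂) ≈ 1.527 rad (87.5°).
Interpolate at f = 0.40 with slerp weights a = sin((1−f)δ)/sin δ ≈ 0.794, b = sin(fδ)/sin δ ≈ 0.574.
p = a·p₁ + b·p₂ ≈ (0.222, -0.659, 0.719); φ = arcsin(p_z) ≈ 45.99°, λ = atan2(p_y, p_x) ≈ -71.41°.

≈ (46°N, 71°W)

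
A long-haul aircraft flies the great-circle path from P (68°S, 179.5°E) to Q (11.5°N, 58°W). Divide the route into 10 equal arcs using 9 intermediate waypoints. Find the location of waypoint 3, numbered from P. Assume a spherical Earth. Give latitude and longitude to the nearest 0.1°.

≈ (59.8°S, 99.8°W)

From cos δ = sin φ₁ sin φ₂ + cos φ₁ cos φ₂ cos Δλ, the central angle is δ ≈ 1.963 rad (112.5°).
Interpolate at f = 3/10 with slerp weights a = sin((1−f)δ)/sin δ ≈ 1.061, b = sin(fδ)/sin δ ≈ 0.601.
p = a·p₁ + b·p₂ ≈ (-0.085, -0.496, -0.864); φ = arcsin(p_z) ≈ -59.78°, λ = atan2(p_y, p_x) ≈ -99.77°.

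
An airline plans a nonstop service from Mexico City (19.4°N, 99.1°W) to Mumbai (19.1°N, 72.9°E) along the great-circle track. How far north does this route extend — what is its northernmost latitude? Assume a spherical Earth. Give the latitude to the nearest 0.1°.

≈ 78.7°N

The great circle lies in the plane with unit normal n̂ = (p₁ × p₂)/|p₁ × p₂|.
Here n̂_z ≈ +0.196; the vertex latitude is φ_max = arccos|n̂_z| ≈ 78.7°.
Check via Clairaut: cos φ_max = |cos φ₁| · sin C = cos(19.4°)·sin(12.0°) ≈ 0.196, again giving ≈ 78.7°.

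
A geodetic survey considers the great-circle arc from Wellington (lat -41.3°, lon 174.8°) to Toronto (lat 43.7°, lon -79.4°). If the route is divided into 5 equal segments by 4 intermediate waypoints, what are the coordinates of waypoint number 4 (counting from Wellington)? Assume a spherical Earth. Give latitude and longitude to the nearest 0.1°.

≈ lat 29.5°, lon -106.0°

The haversine formula gives a central angle δ ≈ 2.219 rad (127.1°) between the endpoints.
Interpolate at f = 4/5 with slerp weights a = sin((1−f)δ)/sin δ ≈ 0.539, b = sin(fδ)/sin δ ≈ 1.228.
p = a·p₁ + b·p₂ ≈ (-0.240, -0.836, 0.493); φ = arcsin(p_z) ≈ 29.55°, λ = atan2(p_y, p_x) ≈ -105.99°.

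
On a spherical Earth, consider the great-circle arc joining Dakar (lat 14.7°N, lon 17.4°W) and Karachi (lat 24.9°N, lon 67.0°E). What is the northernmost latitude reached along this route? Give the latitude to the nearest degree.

The great circle lies in the plane with unit normal n̂ = (p₁ × p₂)/|p₁ × p₂|.
Here n̂_z ≈ +0.890; the vertex latitude is φ_max = arccos|n̂_z| ≈ 27.2°.

≈ 27°N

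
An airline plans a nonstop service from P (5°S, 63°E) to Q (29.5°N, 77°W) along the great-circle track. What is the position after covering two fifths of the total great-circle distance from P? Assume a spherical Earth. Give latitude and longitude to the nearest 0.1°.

≈ (26.2°N, 17.5°E)

Write both endpoints as unit vectors p₁, p₂ with components (cos φ cos λ, cos φ sin λ, sin φ).
The central angle between the endpoints is δ = arccos(p₁·p₂) ≈ 2.356 rad (135.0°).
Interpolate at f = 2/5 with slerp weights a = sin((1−f)δ)/sin δ ≈ 1.397, b = sin(fδ)/sin δ ≈ 1.144.
p = a·p₁ + b·p₂ ≈ (0.856, 0.270, 0.442); φ = arcsin(p_z) ≈ 26.21°, λ = atan2(p_y, p_x) ≈ 17.48°.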